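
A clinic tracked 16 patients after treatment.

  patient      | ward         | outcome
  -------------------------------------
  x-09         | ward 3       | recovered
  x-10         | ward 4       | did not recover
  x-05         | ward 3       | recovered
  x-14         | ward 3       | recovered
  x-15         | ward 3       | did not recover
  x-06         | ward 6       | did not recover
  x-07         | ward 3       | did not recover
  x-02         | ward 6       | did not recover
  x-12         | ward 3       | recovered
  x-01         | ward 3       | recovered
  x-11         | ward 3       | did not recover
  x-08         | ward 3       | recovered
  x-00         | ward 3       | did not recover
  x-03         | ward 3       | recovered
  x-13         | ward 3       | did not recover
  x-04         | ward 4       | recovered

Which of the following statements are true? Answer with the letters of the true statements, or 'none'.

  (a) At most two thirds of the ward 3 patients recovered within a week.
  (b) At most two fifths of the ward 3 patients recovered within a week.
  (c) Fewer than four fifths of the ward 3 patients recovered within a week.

|A| = 12, |A ∩ B| = 7, |A ∖ B| = 5.
(a) |A ∩ B| / |A| ≤ 2/3: holds.
(b) |A ∩ B| / |A| ≤ 2/5: fails.
(c) |A ∩ B| / |A| < 4/5: holds.

(a), (c)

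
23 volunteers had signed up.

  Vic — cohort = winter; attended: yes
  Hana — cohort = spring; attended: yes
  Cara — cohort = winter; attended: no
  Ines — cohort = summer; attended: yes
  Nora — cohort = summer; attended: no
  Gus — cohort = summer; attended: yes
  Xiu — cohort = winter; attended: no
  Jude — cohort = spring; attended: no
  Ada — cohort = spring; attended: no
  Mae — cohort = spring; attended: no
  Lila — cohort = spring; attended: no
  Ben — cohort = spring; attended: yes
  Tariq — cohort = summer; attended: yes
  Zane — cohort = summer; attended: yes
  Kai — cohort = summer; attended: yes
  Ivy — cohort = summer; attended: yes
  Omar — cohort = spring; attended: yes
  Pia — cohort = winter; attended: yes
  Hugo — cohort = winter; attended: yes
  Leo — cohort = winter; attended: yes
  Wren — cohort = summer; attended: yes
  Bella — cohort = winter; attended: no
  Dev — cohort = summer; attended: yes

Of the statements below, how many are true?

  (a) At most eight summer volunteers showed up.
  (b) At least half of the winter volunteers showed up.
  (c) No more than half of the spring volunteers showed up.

(a) summer: |A| = 9, |A ∩ B| = 8; needs |A ∩ B| ≤ 8 — true.
(b) winter: |A| = 7, |A ∩ B| = 4; needs |A ∩ B| ≥ |A ∖ B| — true.
(c) spring: |A| = 7, |A ∩ B| = 3; needs |A ∩ B| ≤ |A ∖ B| — true.

3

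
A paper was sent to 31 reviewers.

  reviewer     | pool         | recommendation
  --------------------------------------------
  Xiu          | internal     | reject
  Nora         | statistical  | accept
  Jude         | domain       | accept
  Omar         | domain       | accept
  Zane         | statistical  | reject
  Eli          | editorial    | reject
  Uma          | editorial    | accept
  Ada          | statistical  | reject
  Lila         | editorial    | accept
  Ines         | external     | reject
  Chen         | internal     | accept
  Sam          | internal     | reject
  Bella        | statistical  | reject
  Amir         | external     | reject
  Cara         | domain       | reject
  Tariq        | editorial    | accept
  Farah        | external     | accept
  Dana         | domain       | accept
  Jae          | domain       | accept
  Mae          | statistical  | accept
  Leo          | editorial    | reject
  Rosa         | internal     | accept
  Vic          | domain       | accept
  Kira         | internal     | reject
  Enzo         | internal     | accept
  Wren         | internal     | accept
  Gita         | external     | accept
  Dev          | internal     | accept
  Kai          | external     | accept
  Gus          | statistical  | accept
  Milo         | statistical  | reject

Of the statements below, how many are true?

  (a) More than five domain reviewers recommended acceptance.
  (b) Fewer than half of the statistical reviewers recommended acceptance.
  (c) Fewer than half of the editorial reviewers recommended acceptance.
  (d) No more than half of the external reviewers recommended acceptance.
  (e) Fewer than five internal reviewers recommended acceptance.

1

(a) domain: |A| = 6, |A ∩ B| = 5; needs |A ∩ B| > 5 — false.
(b) statistical: |A| = 7, |A ∩ B| = 3; needs |A ∩ B| < |A ∖ B| — true.
(c) editorial: |A| = 5, |A ∩ B| = 3; needs |A ∩ B| < |A ∖ B| — false.
(d) external: |A| = 5, |A ∩ B| = 3; needs |A ∩ B| ≤ |A ∖ B| — false.
(e) internal: |A| = 8, |A ∩ B| = 5; needs |A ∩ B| < 5 — false.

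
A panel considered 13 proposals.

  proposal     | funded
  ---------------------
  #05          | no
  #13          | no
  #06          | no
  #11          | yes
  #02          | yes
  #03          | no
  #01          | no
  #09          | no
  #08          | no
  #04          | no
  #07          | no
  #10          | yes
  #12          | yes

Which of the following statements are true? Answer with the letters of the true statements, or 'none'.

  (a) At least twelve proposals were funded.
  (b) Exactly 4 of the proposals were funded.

(b)

|A| = 13, |A ∩ B| = 4, |A ∖ B| = 9.
(a) |A ∩ B| ≥ 12: fails.
(b) |A ∩ B| = 4: holds.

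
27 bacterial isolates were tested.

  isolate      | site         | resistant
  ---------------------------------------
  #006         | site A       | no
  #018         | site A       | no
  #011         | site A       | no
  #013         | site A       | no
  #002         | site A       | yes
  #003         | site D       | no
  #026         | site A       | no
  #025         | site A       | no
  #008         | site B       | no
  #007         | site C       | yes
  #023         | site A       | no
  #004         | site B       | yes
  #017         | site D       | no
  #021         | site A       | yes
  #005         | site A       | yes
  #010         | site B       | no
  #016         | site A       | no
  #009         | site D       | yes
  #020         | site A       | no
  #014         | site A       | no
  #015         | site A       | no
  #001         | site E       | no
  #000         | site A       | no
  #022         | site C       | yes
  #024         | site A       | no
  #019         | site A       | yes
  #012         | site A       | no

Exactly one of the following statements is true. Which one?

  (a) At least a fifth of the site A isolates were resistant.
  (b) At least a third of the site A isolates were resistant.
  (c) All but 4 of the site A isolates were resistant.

(a)

|A| = 18, |A ∩ B| = 4, |A ∖ B| = 14.
(a) requires |A ∩ B| / |A| ≥ 1/5: true.
(b) requires |A ∩ B| / |A| ≥ 1/3: false.
(c) requires |A ∖ B| = 4: false.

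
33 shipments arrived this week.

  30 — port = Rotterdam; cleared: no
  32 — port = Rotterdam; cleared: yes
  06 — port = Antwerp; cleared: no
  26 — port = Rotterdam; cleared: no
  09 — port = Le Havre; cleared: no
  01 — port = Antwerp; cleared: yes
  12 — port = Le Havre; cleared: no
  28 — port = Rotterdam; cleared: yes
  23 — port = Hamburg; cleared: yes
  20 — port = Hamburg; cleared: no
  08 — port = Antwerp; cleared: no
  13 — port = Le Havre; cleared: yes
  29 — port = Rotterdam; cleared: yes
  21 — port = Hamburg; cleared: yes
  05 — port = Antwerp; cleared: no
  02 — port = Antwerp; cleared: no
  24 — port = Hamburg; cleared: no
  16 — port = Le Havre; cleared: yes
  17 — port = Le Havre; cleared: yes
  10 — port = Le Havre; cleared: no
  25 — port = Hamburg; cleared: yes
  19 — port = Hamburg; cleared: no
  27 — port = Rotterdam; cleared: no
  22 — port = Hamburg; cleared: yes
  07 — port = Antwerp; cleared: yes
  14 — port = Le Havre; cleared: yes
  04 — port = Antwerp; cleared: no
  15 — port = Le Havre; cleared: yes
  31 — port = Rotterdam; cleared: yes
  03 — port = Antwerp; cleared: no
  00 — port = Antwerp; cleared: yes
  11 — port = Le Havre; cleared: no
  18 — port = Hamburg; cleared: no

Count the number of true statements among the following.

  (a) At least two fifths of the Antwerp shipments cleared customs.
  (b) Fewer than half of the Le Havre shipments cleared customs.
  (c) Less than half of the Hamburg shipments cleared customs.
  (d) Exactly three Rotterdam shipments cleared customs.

(a) Antwerp: |A| = 9, |A ∩ B| = 3; needs |A ∩ B| / |A| ≥ 2/5 — false.
(b) Le Havre: |A| = 9, |A ∩ B| = 5; needs |A ∩ B| < |A ∖ B| — false.
(c) Hamburg: |A| = 8, |A ∩ B| = 4; needs |A ∩ B| < |A ∖ B| — false.
(d) Rotterdam: |A| = 7, |A ∩ B| = 4; needs |A ∩ B| = 3 — false.

0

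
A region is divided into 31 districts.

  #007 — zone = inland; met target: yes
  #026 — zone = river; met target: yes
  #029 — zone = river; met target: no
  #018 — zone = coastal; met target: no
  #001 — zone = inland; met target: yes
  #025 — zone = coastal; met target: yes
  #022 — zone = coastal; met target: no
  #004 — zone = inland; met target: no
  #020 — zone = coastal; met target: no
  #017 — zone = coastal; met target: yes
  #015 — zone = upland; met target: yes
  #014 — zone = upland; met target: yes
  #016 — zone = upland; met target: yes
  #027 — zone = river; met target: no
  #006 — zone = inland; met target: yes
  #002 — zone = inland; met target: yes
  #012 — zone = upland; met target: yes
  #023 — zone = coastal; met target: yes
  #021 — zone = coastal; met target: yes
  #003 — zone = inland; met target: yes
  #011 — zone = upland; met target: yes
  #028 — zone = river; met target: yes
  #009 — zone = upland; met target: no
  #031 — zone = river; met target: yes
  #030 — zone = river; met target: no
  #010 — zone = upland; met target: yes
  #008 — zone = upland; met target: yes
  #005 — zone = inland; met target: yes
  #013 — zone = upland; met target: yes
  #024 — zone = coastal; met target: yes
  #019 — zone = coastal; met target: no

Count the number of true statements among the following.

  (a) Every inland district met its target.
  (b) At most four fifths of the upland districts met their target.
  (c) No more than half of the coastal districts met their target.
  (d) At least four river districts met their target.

(a) inland: |A| = 7, |A ∩ B| = 6; needs A ⊆ B, i.e. every element of A is in B (|A ∖ B| = 0) — false.
(b) upland: |A| = 9, |A ∩ B| = 8; needs |A ∩ B| / |A| ≤ 4/5 — false.
(c) coastal: |A| = 9, |A ∩ B| = 5; needs |A ∩ B| ≤ |A ∖ B| — false.
(d) river: |A| = 6, |A ∩ B| = 3; needs |A ∩ B| ≥ 4 — false.

0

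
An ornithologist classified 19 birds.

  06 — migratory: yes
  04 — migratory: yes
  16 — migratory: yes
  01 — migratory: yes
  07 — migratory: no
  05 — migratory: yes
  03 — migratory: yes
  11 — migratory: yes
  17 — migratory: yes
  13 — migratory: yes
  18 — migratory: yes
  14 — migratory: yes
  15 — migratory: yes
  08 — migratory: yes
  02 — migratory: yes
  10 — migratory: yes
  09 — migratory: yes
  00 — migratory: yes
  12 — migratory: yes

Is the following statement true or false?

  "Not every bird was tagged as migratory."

The determiner here denotes the relation: A ⊄ B (|A ∖ B| ≥ 1).
|A| = 19, |A ∩ B| = 18, |A ∖ B| = 1.
So the statement is true.

True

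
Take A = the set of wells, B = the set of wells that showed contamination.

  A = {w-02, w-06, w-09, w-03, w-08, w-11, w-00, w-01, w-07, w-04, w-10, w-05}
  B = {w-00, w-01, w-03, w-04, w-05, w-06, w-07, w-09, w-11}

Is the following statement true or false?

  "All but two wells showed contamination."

False

'All but two wells showed contamination' holds iff |A ∖ B| = 2.
A (the restrictor) = {w-02, w-06, w-09, w-03, w-08, w-11, w-00, w-01, w-07, w-04, w-10, w-05}, |A| = 12.
A ∖ B = {w-02, w-08, w-10}, so |A ∖ B| = 3.
|A ∖ B| = 3, so the statement is false.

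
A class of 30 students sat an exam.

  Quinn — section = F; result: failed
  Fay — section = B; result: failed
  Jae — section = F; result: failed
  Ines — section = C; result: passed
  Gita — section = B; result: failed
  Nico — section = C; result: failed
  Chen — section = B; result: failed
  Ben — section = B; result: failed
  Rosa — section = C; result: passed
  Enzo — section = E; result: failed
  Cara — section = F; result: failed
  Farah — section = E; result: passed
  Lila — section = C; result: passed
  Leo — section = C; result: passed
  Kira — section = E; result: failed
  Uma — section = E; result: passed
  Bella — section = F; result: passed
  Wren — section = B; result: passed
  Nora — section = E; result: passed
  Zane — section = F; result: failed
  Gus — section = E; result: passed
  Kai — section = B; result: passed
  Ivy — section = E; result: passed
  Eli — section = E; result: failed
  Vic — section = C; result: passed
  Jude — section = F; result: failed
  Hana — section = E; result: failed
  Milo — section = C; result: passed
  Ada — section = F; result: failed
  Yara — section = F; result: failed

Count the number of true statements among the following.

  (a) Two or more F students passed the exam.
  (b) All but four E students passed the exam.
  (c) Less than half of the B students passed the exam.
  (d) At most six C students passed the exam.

3

(a) F: |A| = 8, |A ∩ B| = 1; needs |A ∩ B| ≥ 2 — false.
(b) E: |A| = 9, |A ∩ B| = 5; needs |A ∖ B| = 4 — true.
(c) B: |A| = 6, |A ∩ B| = 2; needs |A ∩ B| < |A ∖ B| — true.
(d) C: |A| = 7, |A ∩ B| = 6; needs |A ∩ B| ≤ 6 — true.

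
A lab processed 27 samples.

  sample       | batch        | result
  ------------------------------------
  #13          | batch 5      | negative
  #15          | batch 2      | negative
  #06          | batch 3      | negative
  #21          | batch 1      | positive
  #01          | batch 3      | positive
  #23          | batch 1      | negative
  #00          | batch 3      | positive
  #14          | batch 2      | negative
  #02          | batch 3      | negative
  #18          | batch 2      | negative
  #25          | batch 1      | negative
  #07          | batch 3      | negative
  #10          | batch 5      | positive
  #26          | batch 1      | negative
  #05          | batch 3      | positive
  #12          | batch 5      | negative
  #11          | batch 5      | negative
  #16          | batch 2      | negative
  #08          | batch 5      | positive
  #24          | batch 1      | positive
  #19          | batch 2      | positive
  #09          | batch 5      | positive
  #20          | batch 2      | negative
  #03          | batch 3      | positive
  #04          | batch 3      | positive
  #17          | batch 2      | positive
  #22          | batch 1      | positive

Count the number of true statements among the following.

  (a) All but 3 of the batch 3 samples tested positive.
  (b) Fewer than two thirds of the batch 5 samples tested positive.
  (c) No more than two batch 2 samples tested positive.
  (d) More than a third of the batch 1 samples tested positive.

4

(a) batch 3: |A| = 8, |A ∩ B| = 5; needs |A ∖ B| = 3 — true.
(b) batch 5: |A| = 6, |A ∩ B| = 3; needs |A ∩ B| / |A| < 2/3 — true.
(c) batch 2: |A| = 7, |A ∩ B| = 2; needs |A ∩ B| ≤ 2 — true.
(d) batch 1: |A| = 6, |A ∩ B| = 3; needs |A ∩ B| / |A| > 1/3 — true.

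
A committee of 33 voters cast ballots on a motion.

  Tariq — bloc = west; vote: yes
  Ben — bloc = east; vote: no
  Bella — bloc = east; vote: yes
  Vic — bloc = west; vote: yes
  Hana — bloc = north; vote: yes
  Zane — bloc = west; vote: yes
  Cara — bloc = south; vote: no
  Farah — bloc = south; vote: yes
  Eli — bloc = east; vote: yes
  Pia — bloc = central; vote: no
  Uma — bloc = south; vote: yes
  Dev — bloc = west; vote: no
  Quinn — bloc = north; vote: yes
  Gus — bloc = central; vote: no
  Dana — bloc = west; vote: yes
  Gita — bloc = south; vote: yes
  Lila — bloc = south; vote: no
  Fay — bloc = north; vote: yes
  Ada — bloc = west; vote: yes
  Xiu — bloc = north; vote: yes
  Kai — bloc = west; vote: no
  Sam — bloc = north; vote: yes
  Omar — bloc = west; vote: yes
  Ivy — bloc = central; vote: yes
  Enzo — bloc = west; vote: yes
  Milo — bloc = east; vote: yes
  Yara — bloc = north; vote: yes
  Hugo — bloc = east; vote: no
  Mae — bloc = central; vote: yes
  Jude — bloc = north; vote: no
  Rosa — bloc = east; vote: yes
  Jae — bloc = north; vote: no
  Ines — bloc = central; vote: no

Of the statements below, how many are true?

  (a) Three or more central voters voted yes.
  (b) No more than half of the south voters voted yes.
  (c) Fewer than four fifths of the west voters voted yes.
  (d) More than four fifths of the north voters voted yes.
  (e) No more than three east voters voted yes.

1

(a) central: |A| = 5, |A ∩ B| = 2; needs |A ∩ B| ≥ 3 — false.
(b) south: |A| = 5, |A ∩ B| = 3; needs |A ∩ B| ≤ |A ∖ B| — false.
(c) west: |A| = 9, |A ∩ B| = 7; needs |A ∩ B| / |A| < 4/5 — true.
(d) north: |A| = 8, |A ∩ B| = 6; needs |A ∩ B| / |A| > 4/5 — false.
(e) east: |A| = 6, |A ∩ B| = 4; needs |A ∩ B| ≤ 3 — false.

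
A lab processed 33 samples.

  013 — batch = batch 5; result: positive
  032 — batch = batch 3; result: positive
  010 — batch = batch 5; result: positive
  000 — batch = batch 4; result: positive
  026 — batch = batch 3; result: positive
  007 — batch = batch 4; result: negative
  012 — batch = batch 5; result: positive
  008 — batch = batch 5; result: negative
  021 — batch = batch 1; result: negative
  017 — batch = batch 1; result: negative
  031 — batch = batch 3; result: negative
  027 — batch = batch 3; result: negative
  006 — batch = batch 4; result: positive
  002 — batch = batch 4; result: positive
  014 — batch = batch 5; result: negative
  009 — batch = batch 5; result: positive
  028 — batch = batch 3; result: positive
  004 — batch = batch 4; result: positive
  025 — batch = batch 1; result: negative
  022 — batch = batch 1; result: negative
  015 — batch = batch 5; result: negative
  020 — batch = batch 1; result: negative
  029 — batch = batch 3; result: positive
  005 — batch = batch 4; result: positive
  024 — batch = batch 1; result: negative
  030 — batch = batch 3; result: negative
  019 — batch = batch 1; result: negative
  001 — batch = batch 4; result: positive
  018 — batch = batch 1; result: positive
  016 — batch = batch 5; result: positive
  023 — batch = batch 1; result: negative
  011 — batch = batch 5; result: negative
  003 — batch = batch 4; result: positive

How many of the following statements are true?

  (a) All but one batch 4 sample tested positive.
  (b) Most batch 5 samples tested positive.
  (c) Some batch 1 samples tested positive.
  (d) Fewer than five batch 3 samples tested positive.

(a) batch 4: |A| = 8, |A ∩ B| = 7; needs |A ∖ B| = 1 — true.
(b) batch 5: |A| = 9, |A ∩ B| = 5; needs |A ∩ B| > |A ∖ B| — true.
(c) batch 1: |A| = 9, |A ∩ B| = 1; needs A ∩ B ≠ ∅ (|A ∩ B| ≥ 1) — true.
(d) batch 3: |A| = 7, |A ∩ B| = 4; needs |A ∩ B| < 5 — true.

4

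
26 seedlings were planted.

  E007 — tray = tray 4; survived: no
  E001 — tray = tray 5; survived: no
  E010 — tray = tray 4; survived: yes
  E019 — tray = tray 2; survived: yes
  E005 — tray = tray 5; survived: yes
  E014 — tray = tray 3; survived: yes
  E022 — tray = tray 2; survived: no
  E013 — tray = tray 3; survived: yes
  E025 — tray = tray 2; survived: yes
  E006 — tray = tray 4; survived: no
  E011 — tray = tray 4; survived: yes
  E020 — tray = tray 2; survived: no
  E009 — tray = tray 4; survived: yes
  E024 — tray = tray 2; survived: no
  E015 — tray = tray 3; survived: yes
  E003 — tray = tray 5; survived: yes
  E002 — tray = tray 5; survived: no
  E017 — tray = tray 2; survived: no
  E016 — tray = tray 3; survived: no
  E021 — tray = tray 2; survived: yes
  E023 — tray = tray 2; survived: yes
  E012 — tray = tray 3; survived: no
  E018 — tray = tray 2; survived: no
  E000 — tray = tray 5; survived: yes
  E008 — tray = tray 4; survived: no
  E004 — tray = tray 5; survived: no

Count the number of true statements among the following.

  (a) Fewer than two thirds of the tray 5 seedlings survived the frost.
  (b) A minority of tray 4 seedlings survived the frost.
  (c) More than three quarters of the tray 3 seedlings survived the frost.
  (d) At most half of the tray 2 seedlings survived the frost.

(a) tray 5: |A| = 6, |A ∩ B| = 3; needs |A ∩ B| / |A| < 2/3 — true.
(b) tray 4: |A| = 6, |A ∩ B| = 3; needs |A ∩ B| < |A ∖ B| — false.
(c) tray 3: |A| = 5, |A ∩ B| = 3; needs |A ∩ B| / |A| > 3/4 — false.
(d) tray 2: |A| = 9, |A ∩ B| = 4; needs |A ∩ B| ≤ |A ∖ B| — true.

2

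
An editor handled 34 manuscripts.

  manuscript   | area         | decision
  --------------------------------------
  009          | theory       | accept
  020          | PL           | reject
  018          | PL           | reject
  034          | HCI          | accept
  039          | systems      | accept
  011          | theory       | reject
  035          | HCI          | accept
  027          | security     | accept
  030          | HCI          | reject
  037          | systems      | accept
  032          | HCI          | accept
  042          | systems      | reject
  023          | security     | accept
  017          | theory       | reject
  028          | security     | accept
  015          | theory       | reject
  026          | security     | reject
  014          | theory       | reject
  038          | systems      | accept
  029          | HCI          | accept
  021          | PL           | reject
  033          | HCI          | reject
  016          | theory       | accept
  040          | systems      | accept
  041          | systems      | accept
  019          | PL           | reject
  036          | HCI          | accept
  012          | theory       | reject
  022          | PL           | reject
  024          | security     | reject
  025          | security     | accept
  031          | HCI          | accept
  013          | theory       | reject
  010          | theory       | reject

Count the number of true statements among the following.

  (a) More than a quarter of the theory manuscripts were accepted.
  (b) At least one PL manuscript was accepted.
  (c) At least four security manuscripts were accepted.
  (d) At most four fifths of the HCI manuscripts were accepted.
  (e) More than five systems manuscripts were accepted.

2

(a) theory: |A| = 9, |A ∩ B| = 2; needs |A ∩ B| / |A| > 1/4 — false.
(b) PL: |A| = 5, |A ∩ B| = 0; needs A ∩ B ≠ ∅ (|A ∩ B| ≥ 1) — false.
(c) security: |A| = 6, |A ∩ B| = 4; needs |A ∩ B| ≥ 4 — true.
(d) HCI: |A| = 8, |A ∩ B| = 6; needs |A ∩ B| / |A| ≤ 4/5 — true.
(e) systems: |A| = 6, |A ∩ B| = 5; needs |A ∩ B| > 5 — false.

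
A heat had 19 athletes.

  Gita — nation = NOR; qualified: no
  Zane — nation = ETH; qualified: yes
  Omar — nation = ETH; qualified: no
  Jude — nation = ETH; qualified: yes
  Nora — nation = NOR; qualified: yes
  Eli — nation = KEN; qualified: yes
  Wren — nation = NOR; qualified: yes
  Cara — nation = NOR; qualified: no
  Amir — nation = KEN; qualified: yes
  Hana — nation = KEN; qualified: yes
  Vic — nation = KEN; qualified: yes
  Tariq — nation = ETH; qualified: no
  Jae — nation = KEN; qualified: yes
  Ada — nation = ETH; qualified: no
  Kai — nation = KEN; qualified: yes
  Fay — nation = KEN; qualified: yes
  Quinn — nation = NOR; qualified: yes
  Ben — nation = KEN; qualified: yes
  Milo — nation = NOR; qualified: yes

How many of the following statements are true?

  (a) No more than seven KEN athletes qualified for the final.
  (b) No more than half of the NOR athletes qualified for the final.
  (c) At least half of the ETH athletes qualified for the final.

(a) KEN: |A| = 8, |A ∩ B| = 8; needs |A ∩ B| ≤ 7 — false.
(b) NOR: |A| = 6, |A ∩ B| = 4; needs |A ∩ B| ≤ |A ∖ B| — false.
(c) ETH: |A| = 5, |A ∩ B| = 2; needs |A ∩ B| ≥ |A ∖ B| — false.

0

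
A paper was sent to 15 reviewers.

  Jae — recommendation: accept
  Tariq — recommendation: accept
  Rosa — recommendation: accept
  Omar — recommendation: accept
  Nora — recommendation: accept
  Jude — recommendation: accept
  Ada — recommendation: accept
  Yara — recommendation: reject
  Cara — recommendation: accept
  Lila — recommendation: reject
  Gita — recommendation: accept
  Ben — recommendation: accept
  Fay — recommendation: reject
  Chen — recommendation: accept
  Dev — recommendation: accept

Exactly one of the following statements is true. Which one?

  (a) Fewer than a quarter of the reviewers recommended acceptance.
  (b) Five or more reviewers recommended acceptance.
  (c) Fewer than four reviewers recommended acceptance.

(b)

|A| = 15, |A ∩ B| = 12, |A ∖ B| = 3.
(a) requires |A ∩ B| / |A| < 1/4: false.
(b) requires |A ∩ B| ≥ 5: true.
(c) requires |A ∩ B| < 4: false.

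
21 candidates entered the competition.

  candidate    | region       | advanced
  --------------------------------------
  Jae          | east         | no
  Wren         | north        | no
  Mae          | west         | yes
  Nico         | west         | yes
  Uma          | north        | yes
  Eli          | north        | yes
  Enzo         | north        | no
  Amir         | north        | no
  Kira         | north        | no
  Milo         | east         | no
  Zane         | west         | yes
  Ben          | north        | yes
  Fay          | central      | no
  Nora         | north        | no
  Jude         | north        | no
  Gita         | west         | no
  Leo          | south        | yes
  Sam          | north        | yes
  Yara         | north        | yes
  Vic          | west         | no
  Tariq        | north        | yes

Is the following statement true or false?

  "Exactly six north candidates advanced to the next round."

Truth condition: |A ∩ B| = 6.
A (the restrictor) = {Wren, Uma, Eli, Enzo, Amir, Kira, Ben, Nora, Jude, Sam, Yara, Tariq}, |A| = 12.
A ∩ B = {Uma, Eli, Ben, Sam, Yara, Tariq}, so |A ∩ B| = 6.
|A ∩ B| = 6, so the statement is true.

True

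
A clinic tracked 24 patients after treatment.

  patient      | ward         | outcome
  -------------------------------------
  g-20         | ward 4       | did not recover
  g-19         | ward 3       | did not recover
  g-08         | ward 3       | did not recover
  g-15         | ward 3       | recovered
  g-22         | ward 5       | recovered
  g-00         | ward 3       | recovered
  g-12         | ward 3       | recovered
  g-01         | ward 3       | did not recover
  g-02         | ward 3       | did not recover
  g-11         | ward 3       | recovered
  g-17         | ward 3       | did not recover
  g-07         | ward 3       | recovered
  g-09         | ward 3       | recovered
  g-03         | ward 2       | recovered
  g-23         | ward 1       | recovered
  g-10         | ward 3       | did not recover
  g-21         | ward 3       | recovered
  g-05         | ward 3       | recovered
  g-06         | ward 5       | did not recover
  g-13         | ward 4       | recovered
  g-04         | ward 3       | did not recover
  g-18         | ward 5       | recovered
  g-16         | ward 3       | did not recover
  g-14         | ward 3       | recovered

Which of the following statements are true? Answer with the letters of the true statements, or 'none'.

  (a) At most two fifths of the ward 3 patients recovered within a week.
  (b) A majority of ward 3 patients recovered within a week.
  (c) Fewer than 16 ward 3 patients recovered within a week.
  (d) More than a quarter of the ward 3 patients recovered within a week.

(b), (c), (d)

|A| = 17, |A ∩ B| = 9, |A ∖ B| = 8.
(a) |A ∩ B| / |A| ≤ 2/5: fails.
(b) |A ∩ B| > |A ∖ B|: holds.
(c) |A ∩ B| < 16: holds.
(d) |A ∩ B| / |A| > 1/4: holds.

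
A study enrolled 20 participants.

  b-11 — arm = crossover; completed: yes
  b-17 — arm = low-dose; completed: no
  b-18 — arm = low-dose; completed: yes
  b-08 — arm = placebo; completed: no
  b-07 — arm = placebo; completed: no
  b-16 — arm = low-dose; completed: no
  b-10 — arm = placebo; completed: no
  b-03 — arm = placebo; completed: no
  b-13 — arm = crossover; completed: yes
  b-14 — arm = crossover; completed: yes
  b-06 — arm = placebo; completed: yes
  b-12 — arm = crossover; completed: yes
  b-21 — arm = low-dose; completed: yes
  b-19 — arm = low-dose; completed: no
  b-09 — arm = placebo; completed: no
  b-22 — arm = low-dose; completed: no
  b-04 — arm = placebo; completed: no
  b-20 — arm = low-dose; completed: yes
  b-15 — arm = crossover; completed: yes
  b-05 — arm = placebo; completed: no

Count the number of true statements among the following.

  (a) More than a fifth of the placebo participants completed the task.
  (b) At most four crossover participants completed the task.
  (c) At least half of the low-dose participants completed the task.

0

(a) placebo: |A| = 8, |A ∩ B| = 1; needs |A ∩ B| / |A| > 1/5 — false.
(b) crossover: |A| = 5, |A ∩ B| = 5; needs |A ∩ B| ≤ 4 — false.
(c) low-dose: |A| = 7, |A ∩ B| = 3; needs |A ∩ B| ≥ |A ∖ B| — false.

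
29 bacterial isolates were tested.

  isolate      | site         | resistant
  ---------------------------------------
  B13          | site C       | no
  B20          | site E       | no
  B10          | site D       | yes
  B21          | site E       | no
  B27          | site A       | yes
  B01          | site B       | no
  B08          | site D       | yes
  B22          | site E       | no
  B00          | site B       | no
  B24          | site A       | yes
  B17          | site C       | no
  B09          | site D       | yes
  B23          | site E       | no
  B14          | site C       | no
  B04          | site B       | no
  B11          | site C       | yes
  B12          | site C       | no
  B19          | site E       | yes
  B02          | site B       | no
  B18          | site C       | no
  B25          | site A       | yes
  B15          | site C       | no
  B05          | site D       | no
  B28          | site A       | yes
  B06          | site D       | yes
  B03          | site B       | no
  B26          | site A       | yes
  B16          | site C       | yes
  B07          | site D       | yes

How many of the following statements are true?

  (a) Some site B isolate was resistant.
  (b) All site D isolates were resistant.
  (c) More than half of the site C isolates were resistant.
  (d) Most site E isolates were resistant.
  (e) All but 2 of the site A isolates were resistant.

0

(a) site B: |A| = 5, |A ∩ B| = 0; needs A ∩ B ≠ ∅ (|A ∩ B| ≥ 1) — false.
(b) site D: |A| = 6, |A ∩ B| = 5; needs A ⊆ B, i.e. every element of A is in B (|A ∖ B| = 0) — false.
(c) site C: |A| = 8, |A ∩ B| = 2; needs |A ∩ B| > |A ∖ B| — false.
(d) site E: |A| = 5, |A ∩ B| = 1; needs |A ∩ B| > |A ∖ B| — false.
(e) site A: |A| = 5, |A ∩ B| = 5; needs |A ∖ B| = 2 — false.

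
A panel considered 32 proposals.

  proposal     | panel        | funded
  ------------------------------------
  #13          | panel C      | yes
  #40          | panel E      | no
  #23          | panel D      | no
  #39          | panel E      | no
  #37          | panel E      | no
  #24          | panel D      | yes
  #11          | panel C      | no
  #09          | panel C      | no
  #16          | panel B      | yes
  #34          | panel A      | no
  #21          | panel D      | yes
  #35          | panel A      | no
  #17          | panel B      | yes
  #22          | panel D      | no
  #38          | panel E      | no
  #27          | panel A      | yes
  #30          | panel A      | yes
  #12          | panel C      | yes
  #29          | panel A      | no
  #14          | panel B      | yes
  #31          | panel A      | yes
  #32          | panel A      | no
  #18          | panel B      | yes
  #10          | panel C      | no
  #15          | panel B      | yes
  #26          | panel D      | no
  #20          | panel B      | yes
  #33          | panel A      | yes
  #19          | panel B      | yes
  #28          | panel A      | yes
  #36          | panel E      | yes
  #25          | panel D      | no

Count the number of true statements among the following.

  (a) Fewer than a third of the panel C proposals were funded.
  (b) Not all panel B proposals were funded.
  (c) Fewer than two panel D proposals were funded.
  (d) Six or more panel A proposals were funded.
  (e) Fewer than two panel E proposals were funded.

(a) panel C: |A| = 5, |A ∩ B| = 2; needs |A ∩ B| / |A| < 1/3 — false.
(b) panel B: |A| = 7, |A ∩ B| = 7; needs A ⊄ B (|A ∖ B| ≥ 1) — false.
(c) panel D: |A| = 6, |A ∩ B| = 2; needs |A ∩ B| < 2 — false.
(d) panel A: |A| = 9, |A ∩ B| = 5; needs |A ∩ B| ≥ 6 — false.
(e) panel E: |A| = 5, |A ∩ B| = 1; needs |A ∩ B| < 2 — true.

1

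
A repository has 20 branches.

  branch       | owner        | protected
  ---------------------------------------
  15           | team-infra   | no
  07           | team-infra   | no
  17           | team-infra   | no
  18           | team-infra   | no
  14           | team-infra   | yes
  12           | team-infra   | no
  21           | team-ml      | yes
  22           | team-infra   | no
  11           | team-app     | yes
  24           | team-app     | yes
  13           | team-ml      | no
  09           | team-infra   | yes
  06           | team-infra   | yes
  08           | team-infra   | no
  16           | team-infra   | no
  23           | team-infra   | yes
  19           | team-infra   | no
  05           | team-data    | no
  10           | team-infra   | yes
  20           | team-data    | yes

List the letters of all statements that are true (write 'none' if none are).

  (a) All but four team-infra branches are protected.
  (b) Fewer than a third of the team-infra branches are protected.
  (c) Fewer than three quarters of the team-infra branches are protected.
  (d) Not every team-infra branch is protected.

(c), (d)

|A| = 14, |A ∩ B| = 5, |A ∖ B| = 9.
(a) |A ∖ B| = 4: fails.
(b) |A ∩ B| / |A| < 1/3: fails.
(c) |A ∩ B| / |A| < 3/4: holds.
(d) A ⊄ B (|A ∖ B| ≥ 1): holds.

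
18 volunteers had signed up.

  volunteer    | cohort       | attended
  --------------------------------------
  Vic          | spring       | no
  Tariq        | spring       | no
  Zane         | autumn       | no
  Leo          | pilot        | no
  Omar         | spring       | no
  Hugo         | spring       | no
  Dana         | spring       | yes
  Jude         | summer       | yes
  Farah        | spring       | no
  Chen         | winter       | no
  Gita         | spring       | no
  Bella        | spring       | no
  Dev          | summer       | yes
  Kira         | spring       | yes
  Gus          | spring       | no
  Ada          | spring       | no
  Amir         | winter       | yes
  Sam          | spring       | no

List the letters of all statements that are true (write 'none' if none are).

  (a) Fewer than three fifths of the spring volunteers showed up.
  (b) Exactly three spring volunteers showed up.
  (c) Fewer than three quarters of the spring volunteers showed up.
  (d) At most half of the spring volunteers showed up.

|A| = 12, |A ∩ B| = 2, |A ∖ B| = 10.
(a) |A ∩ B| / |A| < 3/5: holds.
(b) |A ∩ B| = 3: fails.
(c) |A ∩ B| / |A| < 3/4: holds.
(d) |A ∩ B| ≤ |A ∖ B|: holds.

(a), (c), (d)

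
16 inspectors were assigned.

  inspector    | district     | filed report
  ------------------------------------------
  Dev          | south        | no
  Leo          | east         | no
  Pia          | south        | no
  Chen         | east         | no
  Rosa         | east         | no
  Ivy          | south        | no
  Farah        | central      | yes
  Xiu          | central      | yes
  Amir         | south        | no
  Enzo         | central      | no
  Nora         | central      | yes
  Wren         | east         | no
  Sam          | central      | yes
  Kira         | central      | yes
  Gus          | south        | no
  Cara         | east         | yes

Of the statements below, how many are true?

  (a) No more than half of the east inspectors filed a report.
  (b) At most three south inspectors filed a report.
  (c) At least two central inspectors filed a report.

(a) east: |A| = 5, |A ∩ B| = 1; needs |A ∩ B| ≤ |A ∖ B| — true.
(b) south: |A| = 5, |A ∩ B| = 0; needs |A ∩ B| ≤ 3 — true.
(c) central: |A| = 6, |A ∩ B| = 5; needs |A ∩ B| ≥ 2 — true.

3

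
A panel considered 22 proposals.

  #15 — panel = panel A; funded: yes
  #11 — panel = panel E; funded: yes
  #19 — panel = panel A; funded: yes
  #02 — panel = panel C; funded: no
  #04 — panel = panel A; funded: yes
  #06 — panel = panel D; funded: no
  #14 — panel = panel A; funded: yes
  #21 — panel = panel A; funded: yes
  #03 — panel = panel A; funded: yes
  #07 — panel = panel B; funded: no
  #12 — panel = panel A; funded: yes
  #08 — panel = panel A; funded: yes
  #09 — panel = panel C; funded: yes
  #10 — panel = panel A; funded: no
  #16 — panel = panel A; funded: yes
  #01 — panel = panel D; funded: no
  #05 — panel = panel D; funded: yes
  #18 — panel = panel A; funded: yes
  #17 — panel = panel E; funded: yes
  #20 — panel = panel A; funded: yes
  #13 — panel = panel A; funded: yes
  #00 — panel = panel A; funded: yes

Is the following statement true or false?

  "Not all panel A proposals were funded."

True

The determiner here denotes the relation: A ⊄ B (|A ∖ B| ≥ 1).
A (the restrictor) = {#15, #19, #04, #14, #21, #03, #12, #08, #10, #16, #18, #20, #13, #00}, |A| = 14.
A ∖ B = {#10}, so |A ∖ B| = 1.
So the statement is true.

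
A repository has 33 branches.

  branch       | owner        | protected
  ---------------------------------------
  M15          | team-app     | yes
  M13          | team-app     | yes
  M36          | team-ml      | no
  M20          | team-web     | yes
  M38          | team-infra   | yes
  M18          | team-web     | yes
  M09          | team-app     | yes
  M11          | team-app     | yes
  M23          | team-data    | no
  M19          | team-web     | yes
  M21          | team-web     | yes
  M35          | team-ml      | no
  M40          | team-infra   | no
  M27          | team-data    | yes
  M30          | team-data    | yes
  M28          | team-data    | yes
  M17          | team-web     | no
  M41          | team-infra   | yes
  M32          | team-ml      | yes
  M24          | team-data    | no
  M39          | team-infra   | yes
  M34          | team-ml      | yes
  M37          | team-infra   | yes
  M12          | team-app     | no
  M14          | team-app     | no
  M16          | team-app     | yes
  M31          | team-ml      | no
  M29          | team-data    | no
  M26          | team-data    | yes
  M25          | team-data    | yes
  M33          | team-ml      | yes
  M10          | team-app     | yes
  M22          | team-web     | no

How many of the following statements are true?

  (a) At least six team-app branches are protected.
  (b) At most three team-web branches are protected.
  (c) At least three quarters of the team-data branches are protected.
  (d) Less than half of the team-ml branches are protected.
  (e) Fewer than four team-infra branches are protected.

(a) team-app: |A| = 8, |A ∩ B| = 6; needs |A ∩ B| ≥ 6 — true.
(b) team-web: |A| = 6, |A ∩ B| = 4; needs |A ∩ B| ≤ 3 — false.
(c) team-data: |A| = 8, |A ∩ B| = 5; needs |A ∩ B| / |A| ≥ 3/4 — false.
(d) team-ml: |A| = 6, |A ∩ B| = 3; needs |A ∩ B| < |A ∖ B| — false.
(e) team-infra: |A| = 5, |A ∩ B| = 4; needs |A ∩ B| < 4 — false.

1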